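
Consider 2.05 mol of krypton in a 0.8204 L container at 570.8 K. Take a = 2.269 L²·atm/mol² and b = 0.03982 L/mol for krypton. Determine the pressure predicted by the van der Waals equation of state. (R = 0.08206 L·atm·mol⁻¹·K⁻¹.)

P ≈ 115.8 atm

P = nRT/(V − nb) − a n²/V²
nRT/(V − nb) = (2.05)(0.08206)(570.8)/(0.8204 − 2.05×0.03982) = 96.022/0.73877 = 129.98 atm
a n²/V² = (2.269)(2.05)²/(0.8204)² = 14.167 atm
P = 129.98 − 14.167 = 115.8 atm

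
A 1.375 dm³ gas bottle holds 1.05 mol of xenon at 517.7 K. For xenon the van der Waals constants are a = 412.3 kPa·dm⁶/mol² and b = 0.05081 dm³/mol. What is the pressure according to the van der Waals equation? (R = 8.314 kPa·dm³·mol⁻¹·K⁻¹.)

P = nRT/(V − nb) − a n²/V²
nRT/(V − nb) = (1.05)(8.314)(517.7)/(1.375 − 1.05×0.05081) = 4519.4/1.3216 = 3419.6 kPa
a n²/V² = (412.3)(1.05)²/(1.375)² = 240.43 kPa
P = 3419.6 − 240.43 = 3179 kPa

P ≈ 3179 kPa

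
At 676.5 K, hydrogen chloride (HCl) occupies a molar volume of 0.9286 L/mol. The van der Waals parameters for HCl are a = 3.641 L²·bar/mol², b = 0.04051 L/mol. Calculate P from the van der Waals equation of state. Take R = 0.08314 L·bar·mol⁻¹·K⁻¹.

P ≈ 59.11 bar

P = RT/(V_m − b) − a/V_m²
RT/(V_m − b) = (0.08314)(676.5)/(0.9286 − 0.04051) = 56.244/0.88809 = 63.331 bar
a/V_m² = 3.641/(0.9286)² = 4.2224 bar
P = 63.331 − 4.2224 = 59.11 bar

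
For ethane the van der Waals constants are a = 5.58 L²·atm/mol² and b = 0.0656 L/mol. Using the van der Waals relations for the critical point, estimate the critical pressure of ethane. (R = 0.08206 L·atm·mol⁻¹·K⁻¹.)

For a van der Waals gas, P_c = a/(27b²).
P_c = 5.58/(27×(0.0656)²) = 5.58/0.11619 = 48.02 atm

P_c ≈ 48.02 atm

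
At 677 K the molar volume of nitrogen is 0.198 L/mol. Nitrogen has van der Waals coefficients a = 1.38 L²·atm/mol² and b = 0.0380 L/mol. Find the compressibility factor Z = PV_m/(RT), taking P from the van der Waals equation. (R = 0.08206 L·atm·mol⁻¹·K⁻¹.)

P = RT/(V_m − b) − a/V_m² = (0.08206)(677)/(0.198 − 0.0380) − 1.38/(0.198)²
  = 55.555/0.16000 − 35.200 = 347.22 − 35.200 = 312.02 atm
Z = PV_m/(RT) = (312.02)(0.198)/((0.08206)(677)) = 61.780/55.555 = 1.112

Z ≈ 1.112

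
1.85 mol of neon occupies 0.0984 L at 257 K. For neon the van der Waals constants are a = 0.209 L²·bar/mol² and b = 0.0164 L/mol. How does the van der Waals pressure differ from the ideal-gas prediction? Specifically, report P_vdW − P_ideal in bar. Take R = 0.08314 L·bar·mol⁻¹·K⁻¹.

Ideal: P_ideal = nRT/V = (1.85)(0.08314)(257)/0.0984 = 401.717 bar
vdW: P = nRT/(V − nb) − a n²/V² = 39.5289/0.0680600 − 0.715303/0.00968256 = 580.795 − 73.8754 = 506.920 bar
ΔP = 506.920 − 401.717 = 105.2 bar

ΔP ≈ 105.2 bar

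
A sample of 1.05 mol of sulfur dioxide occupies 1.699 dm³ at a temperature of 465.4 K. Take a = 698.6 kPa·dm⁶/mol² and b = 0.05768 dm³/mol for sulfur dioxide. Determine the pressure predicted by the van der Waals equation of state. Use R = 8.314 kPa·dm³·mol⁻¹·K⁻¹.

P ≈ 2213 kPa

P = nRT/(V − nb) − a n²/V²
nRT/(V − nb) = (1.05)(8.314)(465.4)/(1.699 − 1.05×0.05768) = 4062.8/1.6384 = 2479.7 kPa
a n²/V² = (698.6)(1.05)²/(1.699)² = 266.82 kPa
P = 2479.7 − 266.82 = 2213 kPa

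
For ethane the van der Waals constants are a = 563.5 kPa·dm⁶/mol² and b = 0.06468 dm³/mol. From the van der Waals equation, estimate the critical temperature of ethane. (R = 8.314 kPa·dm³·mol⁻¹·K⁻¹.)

For a van der Waals gas, T_c = 8a/(27Rb).
T_c = 8×563.5/(27×8.314×0.06468) = 4508.0/14.519 = 310.5 K

T_c ≈ 310.5 K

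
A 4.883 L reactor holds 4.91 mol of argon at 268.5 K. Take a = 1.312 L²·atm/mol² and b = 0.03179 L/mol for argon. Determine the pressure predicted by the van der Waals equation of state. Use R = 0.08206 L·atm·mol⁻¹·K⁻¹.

P = nRT/(V − nb) − a n²/V²
nRT/(V − nb) = (4.91)(0.08206)(268.5)/(4.883 − 4.91×0.03179) = 108.18/4.7269 = 22.886 atm
a n²/V² = (1.312)(4.91)²/(4.883)² = 1.3265 atm
P = 22.886 − 1.3265 = 21.56 atm

P ≈ 21.56 atm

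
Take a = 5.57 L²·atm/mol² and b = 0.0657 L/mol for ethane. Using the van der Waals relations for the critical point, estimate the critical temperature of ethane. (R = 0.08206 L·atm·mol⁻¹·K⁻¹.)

For a van der Waals gas, T_c = 8a/(27Rb).
T_c = 8×5.57/(27×0.08206×0.0657) = 44.560/0.14557 = 306.1 K

T_c ≈ 306.1 K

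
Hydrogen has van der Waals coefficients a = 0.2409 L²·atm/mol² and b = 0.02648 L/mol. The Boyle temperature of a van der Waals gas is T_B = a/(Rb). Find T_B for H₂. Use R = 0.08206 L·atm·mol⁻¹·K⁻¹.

T_B ≈ 110.9 K

For a van der Waals gas the second virial coefficient B₂ = b − a/(RT) vanishes at T_B = a/(Rb).
T_B = 0.2409/(0.08206×0.02648) = 0.2409/0.0021729 = 110.9 K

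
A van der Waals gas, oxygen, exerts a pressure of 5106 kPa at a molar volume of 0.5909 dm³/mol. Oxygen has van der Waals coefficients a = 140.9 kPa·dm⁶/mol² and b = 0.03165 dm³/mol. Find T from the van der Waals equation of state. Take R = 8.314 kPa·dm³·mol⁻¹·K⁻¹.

T = (P + a/V_m²)(V_m − b)/R
P + a/V_m² = 5106 + 140.9/(0.5909)² = 5509.5 kPa
V_m − b = 0.5909 − 0.03165 = 0.55925 dm³/mol
T = (5509.5)(0.55925)/8.314 = 370.6 K

T ≈ 370.6 K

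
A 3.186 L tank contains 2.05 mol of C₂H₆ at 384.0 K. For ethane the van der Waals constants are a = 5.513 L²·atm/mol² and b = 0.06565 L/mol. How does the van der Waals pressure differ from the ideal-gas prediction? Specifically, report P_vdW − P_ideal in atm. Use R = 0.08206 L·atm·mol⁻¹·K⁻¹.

ΔP ≈ -1.388 atm

Ideal: P_ideal = nRT/V = (2.05)(0.08206)(384.0)/3.186 = 20.2755 atm
vdW: P = nRT/(V − nb) − a n²/V² = 64.5976/3.05142 − 23.1684/10.1506 = 21.1697 − 2.28247 = 18.8872 atm
ΔP = 18.8872 − 20.2755 = -1.388 atm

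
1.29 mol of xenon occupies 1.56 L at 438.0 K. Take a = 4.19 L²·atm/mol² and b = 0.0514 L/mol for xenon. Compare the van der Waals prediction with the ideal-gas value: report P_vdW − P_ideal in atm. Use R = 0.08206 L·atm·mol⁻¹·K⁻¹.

Ideal: P_ideal = nRT/V = (1.29)(0.08206)(438.0)/1.56 = 29.7215 atm
vdW: P = nRT/(V − nb) − a n²/V² = 46.3655/1.49369 − 6.97258/2.43360 = 31.0409 − 2.86513 = 28.1758 atm
ΔP = 28.1758 − 29.7215 = -1.546 atm

ΔP ≈ -1.546 atm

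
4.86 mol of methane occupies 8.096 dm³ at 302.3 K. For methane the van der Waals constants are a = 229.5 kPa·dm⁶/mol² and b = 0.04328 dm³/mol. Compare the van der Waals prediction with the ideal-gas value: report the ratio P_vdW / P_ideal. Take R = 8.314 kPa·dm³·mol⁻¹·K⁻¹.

Ideal: P_ideal = nRT/V = (4.86)(8.314)(302.3)/8.096 = 1508.74 kPa
vdW: P = nRT/(V − nb) − a n²/V² = 12214.7/7.88566 − 5420.70/65.5452 = 1548.98 − 82.7017 = 1466.28 kPa
Ratio = 1466.28/1508.74 = 0.9719

P_vdW / P_ideal ≈ 0.9719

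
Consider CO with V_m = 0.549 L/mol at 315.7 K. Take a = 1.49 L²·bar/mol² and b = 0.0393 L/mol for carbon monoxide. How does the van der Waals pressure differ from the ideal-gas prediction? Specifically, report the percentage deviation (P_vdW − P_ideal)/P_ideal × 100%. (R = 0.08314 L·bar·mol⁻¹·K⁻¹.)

Ideal: P_ideal = RT/V_m = (0.08314)(315.7)/0.549 = 47.8093 bar
vdW: P = RT/(V_m − b) − a/V_m² = 26.2473/0.509700 − 1.49/0.301401 = 51.4956 − 4.94358 = 46.5520 bar
% deviation = (46.5520 − 47.8093)/47.8093 × 100% = -2.63%

-2.63 %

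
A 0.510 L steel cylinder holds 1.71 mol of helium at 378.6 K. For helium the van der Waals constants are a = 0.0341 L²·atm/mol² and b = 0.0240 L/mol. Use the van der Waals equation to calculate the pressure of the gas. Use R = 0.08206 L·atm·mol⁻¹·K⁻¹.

P ≈ 112.9 atm

P = nRT/(V − nb) − a n²/V²
nRT/(V − nb) = (1.71)(0.08206)(378.6)/(0.510 − 1.71×0.0240) = 53.126/0.46896 = 113.28 atm
a n²/V² = (0.0341)(1.71)²/(0.510)² = 0.38336 atm
P = 113.28 − 0.38336 = 112.9 atm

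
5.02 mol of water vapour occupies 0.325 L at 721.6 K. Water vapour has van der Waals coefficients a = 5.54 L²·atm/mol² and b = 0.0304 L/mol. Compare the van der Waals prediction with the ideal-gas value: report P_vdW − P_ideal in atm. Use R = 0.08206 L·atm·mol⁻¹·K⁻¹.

ΔP ≈ -512.1 atm

Ideal: P_ideal = nRT/V = (5.02)(0.08206)(721.6)/0.325 = 914.636 atm
vdW: P = nRT/(V − nb) − a n²/V² = 297.257/0.172392 − 139.610/0.105625 = 1724.31 − 1321.75 = 402.56 atm
ΔP = 402.56 − 914.636 = -512.1 atm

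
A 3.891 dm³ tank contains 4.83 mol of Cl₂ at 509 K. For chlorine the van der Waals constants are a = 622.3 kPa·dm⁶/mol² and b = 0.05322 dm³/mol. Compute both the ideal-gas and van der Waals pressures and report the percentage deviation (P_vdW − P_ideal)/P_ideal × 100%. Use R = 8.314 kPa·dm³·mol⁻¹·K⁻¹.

Ideal: P_ideal = nRT/V = (4.83)(8.314)(509)/3.891 = 5253.08 kPa
vdW: P = nRT/(V − nb) − a n²/V² = 20439.7/3.63395 − 14517.6/15.1399 = 5624.65 − 958.897 = 4665.75 kPa
% deviation = (4665.75 − 5253.08)/5253.08 × 100% = -11.18%

-11.18 %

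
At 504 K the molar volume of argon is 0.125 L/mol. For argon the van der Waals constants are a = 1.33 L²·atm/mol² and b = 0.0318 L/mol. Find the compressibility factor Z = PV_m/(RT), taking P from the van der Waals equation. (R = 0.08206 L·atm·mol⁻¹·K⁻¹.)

Z ≈ 1.084

P = RT/(V_m − b) − a/V_m² = (0.08206)(504)/(0.125 − 0.0318) − 1.33/(0.125)²
  = 41.358/0.093200 − 85.120 = 443.76 − 85.120 = 358.64 atm
Z = PV_m/(RT) = (358.64)(0.125)/((0.08206)(504)) = 44.830/41.358 = 1.084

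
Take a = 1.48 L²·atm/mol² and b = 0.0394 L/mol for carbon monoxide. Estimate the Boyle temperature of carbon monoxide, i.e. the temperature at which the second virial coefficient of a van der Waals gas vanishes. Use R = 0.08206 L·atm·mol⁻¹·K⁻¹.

For a van der Waals gas the second virial coefficient B₂ = b − a/(RT) vanishes at T_B = a/(Rb).
T_B = 1.48/(0.08206×0.0394) = 1.48/0.0032332 = 457.8 K

T_B ≈ 457.8 K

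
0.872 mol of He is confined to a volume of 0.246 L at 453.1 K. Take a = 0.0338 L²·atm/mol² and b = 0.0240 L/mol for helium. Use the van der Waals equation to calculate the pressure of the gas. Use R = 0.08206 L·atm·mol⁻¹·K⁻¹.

P = nRT/(V − nb) − a n²/V²
nRT/(V − nb) = (0.872)(0.08206)(453.1)/(0.246 − 0.872×0.0240) = 32.422/0.22507 = 144.05 atm
a n²/V² = (0.0338)(0.872)²/(0.246)² = 0.42470 atm
P = 144.05 − 0.42470 = 143.6 atm

P ≈ 143.6 atm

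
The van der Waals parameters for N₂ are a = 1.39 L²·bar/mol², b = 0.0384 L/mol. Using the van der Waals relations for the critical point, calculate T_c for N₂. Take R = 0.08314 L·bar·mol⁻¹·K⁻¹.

T_c ≈ 129.0 K

For a van der Waals gas, T_c = 8a/(27Rb).
T_c = 8×1.39/(27×0.08314×0.0384) = 11.120/0.086200 = 129.0 K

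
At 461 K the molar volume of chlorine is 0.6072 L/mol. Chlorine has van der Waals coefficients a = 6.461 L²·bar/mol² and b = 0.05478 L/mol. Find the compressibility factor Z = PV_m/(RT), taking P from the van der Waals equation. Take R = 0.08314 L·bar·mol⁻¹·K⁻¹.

Z ≈ 0.8215

P = RT/(V_m − b) − a/V_m² = (0.08314)(461)/(0.6072 − 0.05478) − 6.461/(0.6072)²
  = 38.328/0.55242 − 17.524 = 69.382 − 17.524 = 51.858 bar
Z = PV_m/(RT) = (51.858)(0.6072)/((0.08314)(461)) = 31.488/38.328 = 0.8215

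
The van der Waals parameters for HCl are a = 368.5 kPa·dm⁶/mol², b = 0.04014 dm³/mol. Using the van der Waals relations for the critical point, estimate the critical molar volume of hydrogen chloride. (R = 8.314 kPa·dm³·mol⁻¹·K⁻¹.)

V_m,c ≈ 0.1204 dm³/mol

For a van der Waals gas, V_m,c = 3b.
V_m,c = 3×0.04014 = 0.1204 dm³/mol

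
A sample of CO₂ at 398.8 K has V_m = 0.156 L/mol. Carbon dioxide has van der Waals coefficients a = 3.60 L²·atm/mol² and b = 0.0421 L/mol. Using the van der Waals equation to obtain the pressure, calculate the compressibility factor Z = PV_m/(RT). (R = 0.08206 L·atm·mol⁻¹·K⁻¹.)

Z ≈ 0.6645

P = RT/(V_m − b) − a/V_m² = (0.08206)(398.8)/(0.156 − 0.0421) − 3.60/(0.156)²
  = 32.726/0.11390 − 147.93 = 287.32 − 147.93 = 139.39 atm
Z = PV_m/(RT) = (139.39)(0.156)/((0.08206)(398.8)) = 21.745/32.726 = 0.6645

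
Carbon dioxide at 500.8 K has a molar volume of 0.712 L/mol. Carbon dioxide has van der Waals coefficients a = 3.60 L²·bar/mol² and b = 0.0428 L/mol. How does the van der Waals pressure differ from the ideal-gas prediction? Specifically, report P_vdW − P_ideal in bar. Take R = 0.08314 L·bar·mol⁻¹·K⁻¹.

ΔP ≈ -3.361 bar

Ideal: P_ideal = RT/V_m = (0.08314)(500.8)/0.712 = 58.4782 bar
vdW: P = RT/(V_m − b) − a/V_m² = 41.6365/0.669200 − 3.60/0.506944 = 62.2183 − 7.10138 = 55.1169 bar
ΔP = 55.1169 − 58.4782 = -3.361 bar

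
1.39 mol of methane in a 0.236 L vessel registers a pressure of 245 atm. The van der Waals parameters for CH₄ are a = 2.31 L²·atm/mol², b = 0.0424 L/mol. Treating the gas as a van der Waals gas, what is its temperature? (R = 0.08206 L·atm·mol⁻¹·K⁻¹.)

T ≈ 504.7 K

T = (P + a n²/V²)(V − nb)/(nR)
P + a n²/V² = 245 + (2.31)(1.39)²/(0.236)² = 325.13 atm
V − nb = 0.236 − (1.39)(0.0424) = 0.17706 L
T = (325.13)(0.17706)/((1.39)(0.08206)) = 504.7 K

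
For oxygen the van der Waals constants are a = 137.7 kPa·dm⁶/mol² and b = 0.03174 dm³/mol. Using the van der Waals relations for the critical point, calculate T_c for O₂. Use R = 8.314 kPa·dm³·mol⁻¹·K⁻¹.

T_c ≈ 154.6 K

For a van der Waals gas, T_c = 8a/(27Rb).
T_c = 8×137.7/(27×8.314×0.03174) = 1101.6/7.1249 = 154.6 K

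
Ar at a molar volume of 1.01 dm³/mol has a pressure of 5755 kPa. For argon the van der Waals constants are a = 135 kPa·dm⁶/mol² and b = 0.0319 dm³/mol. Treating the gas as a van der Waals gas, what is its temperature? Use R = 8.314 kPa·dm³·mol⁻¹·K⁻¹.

T ≈ 692.6 K

T = (P + a/V_m²)(V_m − b)/R
P + a/V_m² = 5755 + 135/(1.01)² = 5887.3 kPa
V_m − b = 1.01 − 0.0319 = 0.97810 dm³/mol
T = (5887.3)(0.97810)/8.314 = 692.6 K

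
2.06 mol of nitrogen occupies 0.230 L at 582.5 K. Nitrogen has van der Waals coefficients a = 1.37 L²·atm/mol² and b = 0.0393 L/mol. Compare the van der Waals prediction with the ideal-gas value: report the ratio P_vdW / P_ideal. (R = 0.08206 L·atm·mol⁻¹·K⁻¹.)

P_vdW / P_ideal ≈ 1.286

Ideal: P_ideal = nRT/V = (2.06)(0.08206)(582.5)/0.230 = 428.121 atm
vdW: P = nRT/(V − nb) − a n²/V² = 98.4679/0.149042 − 5.81373/0.0529000 = 660.672 − 109.900 = 550.772 atm
Ratio = 550.772/428.121 = 1.286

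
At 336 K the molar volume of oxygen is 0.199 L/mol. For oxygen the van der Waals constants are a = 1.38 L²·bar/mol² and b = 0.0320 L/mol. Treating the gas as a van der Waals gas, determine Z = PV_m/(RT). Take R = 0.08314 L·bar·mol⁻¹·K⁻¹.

P = RT/(V_m − b) − a/V_m² = (0.08314)(336)/(0.199 − 0.0320) − 1.38/(0.199)²
  = 27.935/0.16700 − 34.848 = 167.28 − 34.848 = 132.43 bar
Z = PV_m/(RT) = (132.43)(0.199)/((0.08314)(336)) = 26.354/27.935 = 0.9434

Z ≈ 0.9434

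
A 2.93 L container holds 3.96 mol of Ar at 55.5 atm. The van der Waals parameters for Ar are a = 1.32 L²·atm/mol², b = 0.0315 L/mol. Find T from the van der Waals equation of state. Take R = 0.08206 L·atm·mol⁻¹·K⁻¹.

T = (P + a n²/V²)(V − nb)/(nR)
P + a n²/V² = 55.5 + (1.32)(3.96)²/(2.93)² = 57.911 atm
V − nb = 2.93 − (3.96)(0.0315) = 2.8053 L
T = (57.911)(2.8053)/((3.96)(0.08206)) = 499.9 K

T ≈ 499.9 K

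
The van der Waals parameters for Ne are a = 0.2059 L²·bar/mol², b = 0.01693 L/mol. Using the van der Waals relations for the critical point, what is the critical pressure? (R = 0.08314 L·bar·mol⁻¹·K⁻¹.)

P_c ≈ 26.61 bar

For a van der Waals gas, P_c = a/(27b²).
P_c = 0.2059/(27×(0.01693)²) = 0.2059/0.0077389 = 26.61 bar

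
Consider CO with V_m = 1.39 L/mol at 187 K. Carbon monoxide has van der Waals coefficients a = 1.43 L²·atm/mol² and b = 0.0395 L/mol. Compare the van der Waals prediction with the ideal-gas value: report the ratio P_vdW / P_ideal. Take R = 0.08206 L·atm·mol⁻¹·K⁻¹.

Ideal: P_ideal = RT/V_m = (0.08206)(187)/1.39 = 11.0397 atm
vdW: P = RT/(V_m − b) − a/V_m² = 15.3452/1.35050 − 1.43/1.93210 = 11.3626 − 0.740127 = 10.6225 atm
Ratio = 10.6225/11.0397 = 0.9622

P_vdW / P_ideal ≈ 0.9622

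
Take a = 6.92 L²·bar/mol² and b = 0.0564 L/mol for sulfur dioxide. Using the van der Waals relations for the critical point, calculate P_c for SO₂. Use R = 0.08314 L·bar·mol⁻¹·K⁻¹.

P_c ≈ 80.57 bar

For a van der Waals gas, P_c = a/(27b²).
P_c = 6.92/(27×(0.0564)²) = 6.92/0.085886 = 80.57 bar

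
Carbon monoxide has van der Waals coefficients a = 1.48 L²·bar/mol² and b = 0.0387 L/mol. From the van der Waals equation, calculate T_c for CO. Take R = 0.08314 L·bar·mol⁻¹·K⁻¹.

For a van der Waals gas, T_c = 8a/(27Rb).
T_c = 8×1.48/(27×0.08314×0.0387) = 11.840/0.086873 = 136.3 K

T_c ≈ 136.3 K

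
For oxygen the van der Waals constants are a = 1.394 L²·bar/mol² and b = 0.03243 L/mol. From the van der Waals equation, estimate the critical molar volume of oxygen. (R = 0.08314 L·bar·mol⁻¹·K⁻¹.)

For a van der Waals gas, V_m,c = 3b.
V_m,c = 3×0.03243 = 0.09729 L/mol

V_m,c ≈ 0.09729 L/mol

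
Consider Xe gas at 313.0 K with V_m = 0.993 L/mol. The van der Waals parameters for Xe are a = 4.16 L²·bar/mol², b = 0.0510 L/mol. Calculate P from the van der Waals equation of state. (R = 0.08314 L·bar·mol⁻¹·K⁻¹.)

P = RT/(V_m − b) − a/V_m²
RT/(V_m − b) = (0.08314)(313.0)/(0.993 − 0.0510) = 26.023/0.94200 = 27.625 bar
a/V_m² = 4.16/(0.993)² = 4.2189 bar
P = 27.625 − 4.2189 = 23.41 bar

P ≈ 23.41 bar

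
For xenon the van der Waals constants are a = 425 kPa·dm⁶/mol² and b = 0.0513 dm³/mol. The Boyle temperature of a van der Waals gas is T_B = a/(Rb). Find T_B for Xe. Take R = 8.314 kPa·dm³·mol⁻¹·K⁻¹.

For a van der Waals gas the second virial coefficient B₂ = b − a/(RT) vanishes at T_B = a/(Rb).
T_B = 425/(8.314×0.0513) = 425/0.42651 = 996.5 K

T_B ≈ 996.5 K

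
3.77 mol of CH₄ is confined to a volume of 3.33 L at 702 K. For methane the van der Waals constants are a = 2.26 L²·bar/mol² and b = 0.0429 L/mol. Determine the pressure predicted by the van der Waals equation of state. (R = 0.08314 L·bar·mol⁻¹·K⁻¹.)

P = nRT/(V − nb) − a n²/V²
nRT/(V − nb) = (3.77)(0.08314)(702)/(3.33 − 3.77×0.0429) = 220.03/3.1683 = 69.447 bar
a n²/V² = (2.26)(3.77)²/(3.33)² = 2.8967 bar
P = 69.447 − 2.8967 = 66.55 bar

P ≈ 66.55 bar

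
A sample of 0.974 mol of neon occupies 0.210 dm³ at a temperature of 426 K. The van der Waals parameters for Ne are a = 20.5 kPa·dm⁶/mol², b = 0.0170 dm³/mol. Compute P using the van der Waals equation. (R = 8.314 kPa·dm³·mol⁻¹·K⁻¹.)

P = nRT/(V − nb) − a n²/V²
nRT/(V − nb) = (0.974)(8.314)(426)/(0.210 − 0.974×0.0170) = 3449.7/0.19344 = 17833 kPa
a n²/V² = (20.5)(0.974)²/(0.210)² = 440.99 kPa
P = 17833 − 440.99 = 17392 kPa

P ≈ 17392 kPa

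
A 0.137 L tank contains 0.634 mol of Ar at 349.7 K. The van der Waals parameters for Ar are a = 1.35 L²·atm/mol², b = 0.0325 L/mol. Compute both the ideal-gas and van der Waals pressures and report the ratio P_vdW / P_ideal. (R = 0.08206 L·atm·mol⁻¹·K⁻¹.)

Ideal: P_ideal = nRT/V = (0.634)(0.08206)(349.7)/0.137 = 132.799 atm
vdW: P = nRT/(V − nb) − a n²/V² = 18.1935/0.116395 − 0.542641/0.0187690 = 156.308 − 28.9116 = 127.396 atm
Ratio = 127.396/132.799 = 0.9593

P_vdW / P_ideal ≈ 0.9593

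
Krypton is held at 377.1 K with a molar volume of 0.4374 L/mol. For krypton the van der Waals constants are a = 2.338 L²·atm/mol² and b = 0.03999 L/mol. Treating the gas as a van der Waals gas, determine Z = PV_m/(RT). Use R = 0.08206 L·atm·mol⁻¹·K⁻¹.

Z ≈ 0.9279

P = RT/(V_m − b) − a/V_m² = (0.08206)(377.1)/(0.4374 − 0.03999) − 2.338/(0.4374)²
  = 30.945/0.39741 − 12.220 = 77.867 − 12.220 = 65.647 atm
Z = PV_m/(RT) = (65.647)(0.4374)/((0.08206)(377.1)) = 28.714/30.945 = 0.9279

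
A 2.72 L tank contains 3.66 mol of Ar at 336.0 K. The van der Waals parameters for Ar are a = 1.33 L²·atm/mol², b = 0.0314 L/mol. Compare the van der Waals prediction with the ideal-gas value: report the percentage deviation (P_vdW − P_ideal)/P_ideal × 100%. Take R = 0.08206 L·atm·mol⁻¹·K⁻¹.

-2.08 %

Ideal: P_ideal = nRT/V = (3.66)(0.08206)(336.0)/2.72 = 37.1008 atm
vdW: P = nRT/(V − nb) − a n²/V² = 100.914/2.60508 − 17.8161/7.39840 = 38.7374 − 2.40810 = 36.3293 atm
% deviation = (36.3293 − 37.1008)/37.1008 × 100% = -2.08%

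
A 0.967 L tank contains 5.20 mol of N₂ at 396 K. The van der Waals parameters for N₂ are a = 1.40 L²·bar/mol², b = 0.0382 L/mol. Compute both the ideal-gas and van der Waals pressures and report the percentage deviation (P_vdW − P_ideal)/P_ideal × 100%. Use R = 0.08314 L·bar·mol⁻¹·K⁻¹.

2.99 %

Ideal: P_ideal = nRT/V = (5.20)(0.08314)(396)/0.967 = 177.044 bar
vdW: P = nRT/(V − nb) − a n²/V² = 171.202/0.768360 − 37.8560/0.935089 = 222.815 − 40.4838 = 182.331 bar
% deviation = (182.331 − 177.044)/177.044 × 100% = 2.99%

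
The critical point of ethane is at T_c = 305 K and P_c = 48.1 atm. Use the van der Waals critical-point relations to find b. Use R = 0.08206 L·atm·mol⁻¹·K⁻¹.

b ≈ 0.06504 L/mol

From T_c = 8a/(27Rb) and P_c = a/(27b²): b = R T_c/(8 P_c).
b = (0.08206)(305)/(8×48.1) = 25.028/384.80 = 0.06504 L/mol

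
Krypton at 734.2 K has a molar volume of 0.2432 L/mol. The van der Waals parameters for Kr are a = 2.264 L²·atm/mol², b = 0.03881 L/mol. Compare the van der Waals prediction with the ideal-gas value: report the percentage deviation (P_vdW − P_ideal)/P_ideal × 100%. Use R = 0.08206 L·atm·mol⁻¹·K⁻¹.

3.54 %

Ideal: P_ideal = RT/V_m = (0.08206)(734.2)/0.2432 = 247.732 atm
vdW: P = RT/(V_m − b) − a/V_m² = 60.2485/0.204390 − 2.264/0.0591462 = 294.772 − 38.2780 = 256.494 atm
% deviation = (256.494 − 247.732)/247.732 × 100% = 3.54%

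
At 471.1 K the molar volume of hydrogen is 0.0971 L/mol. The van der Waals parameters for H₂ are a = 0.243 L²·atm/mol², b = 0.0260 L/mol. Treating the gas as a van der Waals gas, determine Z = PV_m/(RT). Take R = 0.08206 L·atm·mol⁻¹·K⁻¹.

Z ≈ 1.301

P = RT/(V_m − b) − a/V_m² = (0.08206)(471.1)/(0.0971 − 0.0260) − 0.243/(0.0971)²
  = 38.658/0.071100 − 25.773 = 543.71 − 25.773 = 517.94 atm
Z = PV_m/(RT) = (517.94)(0.0971)/((0.08206)(471.1)) = 50.292/38.658 = 1.301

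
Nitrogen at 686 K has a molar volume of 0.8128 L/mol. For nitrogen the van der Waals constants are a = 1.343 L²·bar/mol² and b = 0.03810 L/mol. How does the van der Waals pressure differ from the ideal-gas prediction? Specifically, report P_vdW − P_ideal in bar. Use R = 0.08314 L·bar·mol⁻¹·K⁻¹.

ΔP ≈ 1.418 bar

Ideal: P_ideal = RT/V_m = (0.08314)(686)/0.8128 = 70.1698 bar
vdW: P = RT/(V_m − b) − a/V_m² = 57.0340/0.774700 − 1.343/0.660644 = 73.6208 − 2.03286 = 71.5879 bar
ΔP = 71.5879 − 70.1698 = 1.418 bar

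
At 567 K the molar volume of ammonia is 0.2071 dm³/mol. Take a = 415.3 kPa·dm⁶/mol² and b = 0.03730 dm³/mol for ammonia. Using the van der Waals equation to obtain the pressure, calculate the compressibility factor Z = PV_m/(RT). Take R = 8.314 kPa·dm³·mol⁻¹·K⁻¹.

Z ≈ 0.7943

P = RT/(V_m − b) − a/V_m² = (8.314)(567)/(0.2071 − 0.03730) − 415.3/(0.2071)²
  = 4714.0/0.16980 − 9682.8 = 27762 − 9682.8 = 18079 kPa
Z = PV_m/(RT) = (18079)(0.2071)/((8.314)(567)) = 3744.2/4714.0 = 0.7943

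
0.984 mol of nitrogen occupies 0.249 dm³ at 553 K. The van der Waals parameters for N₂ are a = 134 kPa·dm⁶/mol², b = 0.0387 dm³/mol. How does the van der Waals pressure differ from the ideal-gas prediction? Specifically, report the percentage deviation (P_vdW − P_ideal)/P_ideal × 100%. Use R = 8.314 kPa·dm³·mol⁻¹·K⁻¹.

Ideal: P_ideal = nRT/V = (0.984)(8.314)(553)/0.249 = 18169.0 kPa
vdW: P = nRT/(V − nb) − a n²/V² = 4524.08/0.210919 − 129.746/0.0620010 = 21449.4 − 2092.64 = 19356.8 kPa
% deviation = (19356.8 − 18169.0)/18169.0 × 100% = 6.54%

6.54 %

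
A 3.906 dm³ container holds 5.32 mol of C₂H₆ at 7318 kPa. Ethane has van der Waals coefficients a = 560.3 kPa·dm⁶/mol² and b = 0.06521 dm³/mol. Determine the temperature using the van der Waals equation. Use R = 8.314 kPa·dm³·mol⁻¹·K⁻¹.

T ≈ 672.5 K

T = (P + a n²/V²)(V − nb)/(nR)
P + a n²/V² = 7318 + (560.3)(5.32)²/(3.906)² = 8357.4 kPa
V − nb = 3.906 − (5.32)(0.06521) = 3.5591 dm³
T = (8357.4)(3.5591)/((5.32)(8.314)) = 672.5 K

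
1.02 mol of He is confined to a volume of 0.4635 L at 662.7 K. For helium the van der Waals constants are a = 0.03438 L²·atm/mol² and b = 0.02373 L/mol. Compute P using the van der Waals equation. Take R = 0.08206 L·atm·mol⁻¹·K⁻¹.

P = nRT/(V − nb) − a n²/V²
nRT/(V − nb) = (1.02)(0.08206)(662.7)/(0.4635 − 1.02×0.02373) = 55.469/0.43930 = 126.27 atm
a n²/V² = (0.03438)(1.02)²/(0.4635)² = 0.16650 atm
P = 126.27 − 0.16650 = 126.1 atm

P ≈ 126.1 atm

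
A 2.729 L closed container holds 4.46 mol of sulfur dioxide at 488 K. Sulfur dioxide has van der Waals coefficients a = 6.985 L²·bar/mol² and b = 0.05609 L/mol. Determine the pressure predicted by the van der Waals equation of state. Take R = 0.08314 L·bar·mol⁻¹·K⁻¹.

P ≈ 54.34 bar

P = nRT/(V − nb) − a n²/V²
nRT/(V − nb) = (4.46)(0.08314)(488)/(2.729 − 4.46×0.05609) = 180.95/2.4788 = 72.999 bar
a n²/V² = (6.985)(4.46)²/(2.729)² = 18.656 bar
P = 72.999 − 18.656 = 54.34 bar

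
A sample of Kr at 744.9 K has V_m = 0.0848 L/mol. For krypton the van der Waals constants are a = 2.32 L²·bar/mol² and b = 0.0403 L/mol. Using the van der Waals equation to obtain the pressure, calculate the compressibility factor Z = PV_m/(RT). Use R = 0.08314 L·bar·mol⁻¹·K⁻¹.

Z ≈ 1.464

P = RT/(V_m − b) − a/V_m² = (0.08314)(744.9)/(0.0848 − 0.0403) − 2.32/(0.0848)²
  = 61.931/0.044500 − 322.62 = 1391.7 − 322.62 = 1069.1 bar
Z = PV_m/(RT) = (1069.1)(0.0848)/((0.08314)(744.9)) = 90.660/61.931 = 1.464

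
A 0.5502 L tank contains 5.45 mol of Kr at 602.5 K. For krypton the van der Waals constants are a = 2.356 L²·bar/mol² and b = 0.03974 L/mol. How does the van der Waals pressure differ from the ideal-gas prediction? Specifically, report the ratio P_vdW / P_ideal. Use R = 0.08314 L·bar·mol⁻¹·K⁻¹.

P_vdW / P_ideal ≈ 1.183

Ideal: P_ideal = nRT/V = (5.45)(0.08314)(602.5)/0.5502 = 496.184 bar
vdW: P = nRT/(V − nb) − a n²/V² = 273.001/0.333617 − 69.9791/0.302720 = 818.307 − 231.168 = 587.139 bar
Ratio = 587.139/496.184 = 1.183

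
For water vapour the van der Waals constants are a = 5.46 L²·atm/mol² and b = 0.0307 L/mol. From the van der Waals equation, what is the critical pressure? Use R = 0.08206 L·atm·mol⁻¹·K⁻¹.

P_c ≈ 214.6 atm

For a van der Waals gas, P_c = a/(27b²).
P_c = 5.46/(27×(0.0307)²) = 5.46/0.025447 = 214.6 atm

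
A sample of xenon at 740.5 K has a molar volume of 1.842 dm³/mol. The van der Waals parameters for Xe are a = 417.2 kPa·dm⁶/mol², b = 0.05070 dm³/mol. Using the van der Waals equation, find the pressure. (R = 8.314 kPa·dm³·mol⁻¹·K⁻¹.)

P = RT/(V_m − b) − a/V_m²
RT/(V_m − b) = (8.314)(740.5)/(1.842 − 0.05070) = 6156.5/1.7913 = 3436.9 kPa
a/V_m² = 417.2/(1.842)² = 122.96 kPa
P = 3436.9 − 122.96 = 3314 kPa

P ≈ 3314 kPa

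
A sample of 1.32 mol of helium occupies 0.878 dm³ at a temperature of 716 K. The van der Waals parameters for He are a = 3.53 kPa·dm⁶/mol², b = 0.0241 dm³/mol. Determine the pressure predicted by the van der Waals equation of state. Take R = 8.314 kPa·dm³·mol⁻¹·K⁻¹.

P ≈ 9278 kPa

P = nRT/(V − nb) − a n²/V²
nRT/(V − nb) = (1.32)(8.314)(716)/(0.878 − 1.32×0.0241) = 7857.7/0.84619 = 9286.0 kPa
a n²/V² = (3.53)(1.32)²/(0.878)² = 7.9787 kPa
P = 9286.0 − 7.9787 = 9278 kPa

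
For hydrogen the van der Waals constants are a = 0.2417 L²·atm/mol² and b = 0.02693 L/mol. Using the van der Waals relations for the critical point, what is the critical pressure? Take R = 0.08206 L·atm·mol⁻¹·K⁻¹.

P_c ≈ 12.34 atm

For a van der Waals gas, P_c = a/(27b²).
P_c = 0.2417/(27×(0.02693)²) = 0.2417/0.019581 = 12.34 atm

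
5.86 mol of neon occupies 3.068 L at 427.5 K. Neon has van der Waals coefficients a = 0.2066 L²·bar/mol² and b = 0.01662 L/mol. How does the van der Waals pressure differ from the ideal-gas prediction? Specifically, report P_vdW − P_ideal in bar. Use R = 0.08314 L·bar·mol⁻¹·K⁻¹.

Ideal: P_ideal = nRT/V = (5.86)(0.08314)(427.5)/3.068 = 67.8873 bar
vdW: P = nRT/(V − nb) − a n²/V² = 208.278/2.97061 − 7.09456/9.41262 = 70.1129 − 0.753729 = 69.3592 bar
ΔP = 69.3592 − 67.8873 = 1.472 bar

ΔP ≈ 1.472 bar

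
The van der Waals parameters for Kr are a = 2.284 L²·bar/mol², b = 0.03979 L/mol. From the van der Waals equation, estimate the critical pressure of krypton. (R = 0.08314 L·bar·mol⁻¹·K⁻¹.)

P_c ≈ 53.43 bar

For a van der Waals gas, P_c = a/(27b²).
P_c = 2.284/(27×(0.03979)²) = 2.284/0.042748 = 53.43 bar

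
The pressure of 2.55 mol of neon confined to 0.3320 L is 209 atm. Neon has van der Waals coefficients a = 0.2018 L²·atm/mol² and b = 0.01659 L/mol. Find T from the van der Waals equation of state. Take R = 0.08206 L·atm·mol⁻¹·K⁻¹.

T = (P + a n²/V²)(V − nb)/(nR)
P + a n²/V² = 209 + (0.2018)(2.55)²/(0.3320)² = 220.90 atm
V − nb = 0.3320 − (2.55)(0.01659) = 0.28970 L
T = (220.90)(0.28970)/((2.55)(0.08206)) = 305.8 K

T ≈ 305.8 K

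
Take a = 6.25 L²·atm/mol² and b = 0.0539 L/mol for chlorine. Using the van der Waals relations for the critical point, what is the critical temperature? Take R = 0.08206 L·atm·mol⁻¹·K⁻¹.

T_c ≈ 418.7 K

For a van der Waals gas, T_c = 8a/(27Rb).
T_c = 8×6.25/(27×0.08206×0.0539) = 50.000/0.11942 = 418.7 K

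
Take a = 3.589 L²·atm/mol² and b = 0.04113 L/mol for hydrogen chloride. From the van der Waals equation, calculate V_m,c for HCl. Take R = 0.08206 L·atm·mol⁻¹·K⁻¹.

V_m,c ≈ 0.1234 L/mol

For a van der Waals gas, V_m,c = 3b.
V_m,c = 3×0.04113 = 0.1234 L/mol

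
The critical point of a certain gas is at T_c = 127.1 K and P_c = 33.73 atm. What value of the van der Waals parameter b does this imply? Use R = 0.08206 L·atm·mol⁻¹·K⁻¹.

b ≈ 0.03865 L/mol

From T_c = 8a/(27Rb) and P_c = a/(27b²): b = R T_c/(8 P_c).
b = (0.08206)(127.1)/(8×33.73) = 10.430/269.84 = 0.03865 L/mol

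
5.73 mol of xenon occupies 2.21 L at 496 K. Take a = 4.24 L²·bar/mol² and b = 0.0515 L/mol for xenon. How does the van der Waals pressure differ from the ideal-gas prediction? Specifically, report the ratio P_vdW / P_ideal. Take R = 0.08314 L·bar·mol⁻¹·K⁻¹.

Ideal: P_ideal = nRT/V = (5.73)(0.08314)(496)/2.21 = 106.919 bar
vdW: P = nRT/(V − nb) − a n²/V² = 236.291/1.91491 − 139.211/4.88410 = 123.395 − 28.5029 = 94.892 bar
Ratio = 94.892/106.919 = 0.8875

P_vdW / P_ideal ≈ 0.8875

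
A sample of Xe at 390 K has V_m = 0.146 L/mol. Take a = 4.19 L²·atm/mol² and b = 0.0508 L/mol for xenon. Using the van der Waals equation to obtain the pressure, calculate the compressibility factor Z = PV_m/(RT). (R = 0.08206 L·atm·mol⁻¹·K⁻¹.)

P = RT/(V_m − b) − a/V_m² = (0.08206)(390)/(0.146 − 0.0508) − 4.19/(0.146)²
  = 32.003/0.095200 − 196.57 = 336.17 − 196.57 = 139.60 atm
Z = PV_m/(RT) = (139.60)(0.146)/((0.08206)(390)) = 20.382/32.003 = 0.6369

Z ≈ 0.6369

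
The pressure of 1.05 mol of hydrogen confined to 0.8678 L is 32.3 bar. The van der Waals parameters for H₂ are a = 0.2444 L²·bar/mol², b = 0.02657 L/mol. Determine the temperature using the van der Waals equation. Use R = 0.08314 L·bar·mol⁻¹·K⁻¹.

T = (P + a n²/V²)(V − nb)/(nR)
P + a n²/V² = 32.3 + (0.2444)(1.05)²/(0.8678)² = 32.658 bar
V − nb = 0.8678 − (1.05)(0.02657) = 0.83990 L
T = (32.658)(0.83990)/((1.05)(0.08314)) = 314.2 K

T ≈ 314.2 K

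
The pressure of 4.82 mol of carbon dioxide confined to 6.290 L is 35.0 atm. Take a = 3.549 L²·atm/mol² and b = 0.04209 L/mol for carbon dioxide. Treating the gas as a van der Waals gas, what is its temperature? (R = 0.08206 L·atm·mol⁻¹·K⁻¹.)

T ≈ 570.7 K

T = (P + a n²/V²)(V − nb)/(nR)
P + a n²/V² = 35.0 + (3.549)(4.82)²/(6.290)² = 37.084 atm
V − nb = 6.290 − (4.82)(0.04209) = 6.0871 L
T = (37.084)(6.0871)/((4.82)(0.08206)) = 570.7 K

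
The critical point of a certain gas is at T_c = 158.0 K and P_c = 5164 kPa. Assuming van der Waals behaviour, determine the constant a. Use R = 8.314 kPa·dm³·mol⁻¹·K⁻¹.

a ≈ 141.0 kPa·dm⁶/mol²

From T_c = 8a/(27Rb) and P_c = a/(27b²): a = 27 R² T_c²/(64 P_c).
a = 27×(8.314)²×(158.0)²/(64×5164) = 46590565/330496 = 141.0 kPa·dm⁶/mol²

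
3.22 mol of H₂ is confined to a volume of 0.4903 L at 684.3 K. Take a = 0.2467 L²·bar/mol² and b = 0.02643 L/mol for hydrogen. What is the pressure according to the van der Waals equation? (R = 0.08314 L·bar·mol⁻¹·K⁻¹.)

P ≈ 441.5 bar

P = nRT/(V − nb) − a n²/V²
nRT/(V − nb) = (3.22)(0.08314)(684.3)/(0.4903 − 3.22×0.02643) = 183.19/0.40520 = 452.10 bar
a n²/V² = (0.2467)(3.22)²/(0.4903)² = 10.640 bar
P = 452.10 − 10.640 = 441.5 bar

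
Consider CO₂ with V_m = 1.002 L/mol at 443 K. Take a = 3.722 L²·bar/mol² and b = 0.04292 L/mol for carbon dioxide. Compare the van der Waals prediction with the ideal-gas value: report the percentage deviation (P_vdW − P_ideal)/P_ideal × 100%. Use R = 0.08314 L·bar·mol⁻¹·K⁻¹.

-5.61 %

Ideal: P_ideal = RT/V_m = (0.08314)(443)/1.002 = 36.7575 bar
vdW: P = RT/(V_m − b) − a/V_m² = 36.8310/0.959080 − 3.722/1.00400 = 38.4024 − 3.70717 = 34.6952 bar
% deviation = (34.6952 − 36.7575)/36.7575 × 100% = -5.61%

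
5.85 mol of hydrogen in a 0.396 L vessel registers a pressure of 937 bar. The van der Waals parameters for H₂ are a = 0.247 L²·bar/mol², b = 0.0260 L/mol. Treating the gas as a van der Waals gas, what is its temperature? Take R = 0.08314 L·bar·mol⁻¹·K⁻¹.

T = (P + a n²/V²)(V − nb)/(nR)
P + a n²/V² = 937 + (0.247)(5.85)²/(0.396)² = 990.90 bar
V − nb = 0.396 − (5.85)(0.0260) = 0.24390 L
T = (990.90)(0.24390)/((5.85)(0.08314)) = 496.9 K

T ≈ 496.9 K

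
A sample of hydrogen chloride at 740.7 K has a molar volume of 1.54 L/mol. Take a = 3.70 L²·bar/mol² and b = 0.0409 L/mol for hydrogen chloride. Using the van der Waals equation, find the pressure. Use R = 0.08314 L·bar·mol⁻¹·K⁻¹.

P ≈ 39.52 bar

P = RT/(V_m − b) − a/V_m²
RT/(V_m − b) = (0.08314)(740.7)/(1.54 − 0.0409) = 61.582/1.4991 = 41.079 bar
a/V_m² = 3.70/(1.54)² = 1.5601 bar
P = 41.079 − 1.5601 = 39.52 bar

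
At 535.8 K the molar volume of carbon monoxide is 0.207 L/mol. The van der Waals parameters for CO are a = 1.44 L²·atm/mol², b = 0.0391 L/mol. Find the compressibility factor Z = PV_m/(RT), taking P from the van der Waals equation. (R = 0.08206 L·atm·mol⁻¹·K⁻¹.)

Z ≈ 1.075

P = RT/(V_m − b) − a/V_m² = (0.08206)(535.8)/(0.207 − 0.0391) − 1.44/(0.207)²
  = 43.968/0.16790 − 33.606 = 261.87 − 33.606 = 228.26 atm
Z = PV_m/(RT) = (228.26)(0.207)/((0.08206)(535.8)) = 47.250/43.968 = 1.075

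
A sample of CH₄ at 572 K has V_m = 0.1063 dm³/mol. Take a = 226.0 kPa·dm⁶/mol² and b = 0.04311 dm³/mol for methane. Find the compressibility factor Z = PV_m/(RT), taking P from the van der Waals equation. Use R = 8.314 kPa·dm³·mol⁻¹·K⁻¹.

P = RT/(V_m − b) − a/V_m² = (8.314)(572)/(0.1063 − 0.04311) − 226.0/(0.1063)²
  = 4755.6/0.063190 − 20001 = 75259 − 20001 = 55258 kPa
Z = PV_m/(RT) = (55258)(0.1063)/((8.314)(572)) = 5873.9/4755.6 = 1.235

Z ≈ 1.235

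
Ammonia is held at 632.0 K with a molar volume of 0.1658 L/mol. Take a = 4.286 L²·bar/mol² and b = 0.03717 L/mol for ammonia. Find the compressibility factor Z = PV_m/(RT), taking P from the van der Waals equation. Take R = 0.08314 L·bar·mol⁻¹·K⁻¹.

Z ≈ 0.7970

P = RT/(V_m − b) − a/V_m² = (0.08314)(632.0)/(0.1658 − 0.03717) − 4.286/(0.1658)²
  = 52.544/0.12863 − 155.91 = 408.49 − 155.91 = 252.58 bar
Z = PV_m/(RT) = (252.58)(0.1658)/((0.08314)(632.0)) = 41.878/52.544 = 0.7970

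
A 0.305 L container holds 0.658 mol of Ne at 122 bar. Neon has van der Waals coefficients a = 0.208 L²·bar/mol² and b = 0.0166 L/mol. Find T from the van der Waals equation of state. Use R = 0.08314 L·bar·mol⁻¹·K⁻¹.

T ≈ 661.0 K

T = (P + a n²/V²)(V − nb)/(nR)
P + a n²/V² = 122 + (0.208)(0.658)²/(0.305)² = 122.97 bar
V − nb = 0.305 − (0.658)(0.0166) = 0.29408 L
T = (122.97)(0.29408)/((0.658)(0.08314)) = 661.0 K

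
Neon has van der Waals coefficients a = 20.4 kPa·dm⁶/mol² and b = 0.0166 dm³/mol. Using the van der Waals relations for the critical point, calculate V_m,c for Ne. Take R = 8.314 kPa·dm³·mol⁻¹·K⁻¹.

V_m,c ≈ 0.04980 dm³/mol

For a van der Waals gas, V_m,c = 3b.
V_m,c = 3×0.0166 = 0.04980 dm³/mol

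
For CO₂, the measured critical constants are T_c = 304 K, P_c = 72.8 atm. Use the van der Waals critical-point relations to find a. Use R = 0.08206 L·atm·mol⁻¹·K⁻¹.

a ≈ 3.606 L²·atm/mol²

From T_c = 8a/(27Rb) and P_c = a/(27b²): a = 27 R² T_c²/(64 P_c).
a = 27×(0.08206)²×(304)²/(64×72.8) = 16803/4659.2 = 3.606 L²·atm/mol²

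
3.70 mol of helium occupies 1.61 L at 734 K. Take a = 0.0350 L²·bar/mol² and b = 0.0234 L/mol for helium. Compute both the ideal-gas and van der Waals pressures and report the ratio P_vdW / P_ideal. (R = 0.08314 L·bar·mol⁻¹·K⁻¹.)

P_vdW / P_ideal ≈ 1.056

Ideal: P_ideal = nRT/V = (3.70)(0.08314)(734)/1.61 = 140.243 bar
vdW: P = nRT/(V − nb) − a n²/V² = 225.792/1.52342 − 0.479150/2.59210 = 148.214 − 0.184850 = 148.029 bar
Ratio = 148.029/140.243 = 1.056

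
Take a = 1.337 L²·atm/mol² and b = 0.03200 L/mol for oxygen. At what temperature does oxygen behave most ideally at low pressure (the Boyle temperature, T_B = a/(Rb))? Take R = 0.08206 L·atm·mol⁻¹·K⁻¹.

For a van der Waals gas the second virial coefficient B₂ = b − a/(RT) vanishes at T_B = a/(Rb).
T_B = 1.337/(0.08206×0.03200) = 1.337/0.0026259 = 509.2 K

T_B ≈ 509.2 K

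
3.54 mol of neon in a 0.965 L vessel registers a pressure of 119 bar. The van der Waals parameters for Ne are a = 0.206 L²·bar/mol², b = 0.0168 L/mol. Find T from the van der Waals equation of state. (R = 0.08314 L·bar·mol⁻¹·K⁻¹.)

T = (P + a n²/V²)(V − nb)/(nR)
P + a n²/V² = 119 + (0.206)(3.54)²/(0.965)² = 121.77 bar
V − nb = 0.965 − (3.54)(0.0168) = 0.90553 L
T = (121.77)(0.90553)/((3.54)(0.08314)) = 374.7 K

T ≈ 374.7 K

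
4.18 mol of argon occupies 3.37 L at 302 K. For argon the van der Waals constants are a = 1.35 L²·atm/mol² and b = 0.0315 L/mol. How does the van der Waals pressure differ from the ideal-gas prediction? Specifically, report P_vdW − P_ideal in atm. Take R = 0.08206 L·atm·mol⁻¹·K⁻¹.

ΔP ≈ -0.827 atm

Ideal: P_ideal = nRT/V = (4.18)(0.08206)(302)/3.37 = 30.7387 atm
vdW: P = nRT/(V − nb) − a n²/V² = 103.589/3.23833 − 23.5877/11.3569 = 31.9884 − 2.07695 = 29.9115 atm
ΔP = 29.9115 − 30.7387 = -0.827 atm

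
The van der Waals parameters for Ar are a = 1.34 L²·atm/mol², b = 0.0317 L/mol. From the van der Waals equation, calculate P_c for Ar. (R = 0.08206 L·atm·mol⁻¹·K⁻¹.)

P_c ≈ 49.39 atm

For a van der Waals gas, P_c = a/(27b²).
P_c = 1.34/(27×(0.0317)²) = 1.34/0.027132 = 49.39 atm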